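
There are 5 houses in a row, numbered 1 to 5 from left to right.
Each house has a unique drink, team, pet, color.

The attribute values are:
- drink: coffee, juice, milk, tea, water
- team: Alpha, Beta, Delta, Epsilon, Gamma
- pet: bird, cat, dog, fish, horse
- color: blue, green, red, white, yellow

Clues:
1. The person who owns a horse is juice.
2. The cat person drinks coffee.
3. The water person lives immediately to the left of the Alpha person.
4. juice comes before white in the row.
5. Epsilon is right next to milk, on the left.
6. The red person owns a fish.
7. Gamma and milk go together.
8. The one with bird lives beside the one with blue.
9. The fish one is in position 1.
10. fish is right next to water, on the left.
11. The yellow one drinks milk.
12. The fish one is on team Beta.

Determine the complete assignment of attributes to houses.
Solution:

House | Drink | Team | Pet | Color
----------------------------------
  1   | tea | Beta | fish | red
  2   | water | Delta | bird | green
  3   | juice | Alpha | horse | blue
  4   | coffee | Epsilon | cat | white
  5   | milk | Gamma | dog | yellow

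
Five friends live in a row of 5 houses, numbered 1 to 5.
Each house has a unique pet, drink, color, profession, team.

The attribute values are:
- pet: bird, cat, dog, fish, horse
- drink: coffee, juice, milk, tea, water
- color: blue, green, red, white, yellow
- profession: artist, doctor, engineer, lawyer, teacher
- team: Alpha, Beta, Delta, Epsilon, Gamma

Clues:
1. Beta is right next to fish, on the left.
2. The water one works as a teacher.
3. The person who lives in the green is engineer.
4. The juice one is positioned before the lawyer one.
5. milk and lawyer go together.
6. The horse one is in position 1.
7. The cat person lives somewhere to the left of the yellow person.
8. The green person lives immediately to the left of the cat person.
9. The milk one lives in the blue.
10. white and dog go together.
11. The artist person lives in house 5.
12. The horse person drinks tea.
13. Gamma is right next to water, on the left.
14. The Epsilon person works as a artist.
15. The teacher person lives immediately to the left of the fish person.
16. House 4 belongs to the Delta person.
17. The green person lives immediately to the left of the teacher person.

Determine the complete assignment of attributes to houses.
Solution:

House | Pet | Drink | Color | Profession | Team
-----------------------------------------------
  1   | horse | tea | green | engineer | Gamma
  2   | cat | water | red | teacher | Beta
  3   | fish | juice | yellow | doctor | Alpha
  4   | bird | milk | blue | lawyer | Delta
  5   | dog | coffee | white | artist | Epsilon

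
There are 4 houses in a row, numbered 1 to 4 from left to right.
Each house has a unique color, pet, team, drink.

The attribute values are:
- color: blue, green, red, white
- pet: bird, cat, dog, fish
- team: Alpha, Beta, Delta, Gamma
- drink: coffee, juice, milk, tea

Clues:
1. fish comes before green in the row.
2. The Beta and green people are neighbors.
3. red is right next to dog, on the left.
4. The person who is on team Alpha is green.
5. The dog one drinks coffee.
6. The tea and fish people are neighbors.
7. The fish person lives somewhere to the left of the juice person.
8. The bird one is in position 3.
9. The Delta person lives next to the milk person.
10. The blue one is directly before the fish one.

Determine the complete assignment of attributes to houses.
Solution:

House | Color | Pet | Team | Drink
----------------------------------
  1   | blue | cat | Delta | tea
  2   | white | fish | Gamma | milk
  3   | red | bird | Beta | juice
  4   | green | dog | Alpha | coffee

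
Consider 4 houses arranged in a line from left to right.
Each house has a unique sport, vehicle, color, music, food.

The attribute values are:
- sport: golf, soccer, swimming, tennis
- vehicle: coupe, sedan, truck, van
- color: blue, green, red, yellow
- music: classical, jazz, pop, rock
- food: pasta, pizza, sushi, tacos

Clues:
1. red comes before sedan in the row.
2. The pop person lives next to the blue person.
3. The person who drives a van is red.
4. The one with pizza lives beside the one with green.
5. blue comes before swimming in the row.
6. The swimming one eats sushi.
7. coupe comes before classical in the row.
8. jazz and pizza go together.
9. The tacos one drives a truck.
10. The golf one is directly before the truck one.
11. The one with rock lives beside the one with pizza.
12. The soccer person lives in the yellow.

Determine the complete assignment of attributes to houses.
Solution:

House | Sport | Vehicle | Color | Music | Food
----------------------------------------------
  1   | golf | van | red | pop | pasta
  2   | tennis | truck | blue | rock | tacos
  3   | soccer | coupe | yellow | jazz | pizza
  4   | swimming | sedan | green | classical | sushi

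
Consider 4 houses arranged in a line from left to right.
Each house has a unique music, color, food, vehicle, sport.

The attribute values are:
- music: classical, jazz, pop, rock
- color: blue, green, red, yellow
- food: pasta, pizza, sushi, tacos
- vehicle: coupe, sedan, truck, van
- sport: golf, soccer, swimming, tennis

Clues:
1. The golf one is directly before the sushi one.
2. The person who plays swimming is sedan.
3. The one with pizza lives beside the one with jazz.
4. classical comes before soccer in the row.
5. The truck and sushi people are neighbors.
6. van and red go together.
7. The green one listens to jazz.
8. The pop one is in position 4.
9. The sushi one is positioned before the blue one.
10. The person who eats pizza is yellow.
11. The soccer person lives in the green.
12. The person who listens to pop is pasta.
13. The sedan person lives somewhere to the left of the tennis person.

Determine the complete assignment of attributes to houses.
Solution:

House | Music | Color | Food | Vehicle | Sport
----------------------------------------------
  1   | classical | yellow | pizza | truck | golf
  2   | jazz | green | sushi | coupe | soccer
  3   | rock | blue | tacos | sedan | swimming
  4   | pop | red | pasta | van | tennis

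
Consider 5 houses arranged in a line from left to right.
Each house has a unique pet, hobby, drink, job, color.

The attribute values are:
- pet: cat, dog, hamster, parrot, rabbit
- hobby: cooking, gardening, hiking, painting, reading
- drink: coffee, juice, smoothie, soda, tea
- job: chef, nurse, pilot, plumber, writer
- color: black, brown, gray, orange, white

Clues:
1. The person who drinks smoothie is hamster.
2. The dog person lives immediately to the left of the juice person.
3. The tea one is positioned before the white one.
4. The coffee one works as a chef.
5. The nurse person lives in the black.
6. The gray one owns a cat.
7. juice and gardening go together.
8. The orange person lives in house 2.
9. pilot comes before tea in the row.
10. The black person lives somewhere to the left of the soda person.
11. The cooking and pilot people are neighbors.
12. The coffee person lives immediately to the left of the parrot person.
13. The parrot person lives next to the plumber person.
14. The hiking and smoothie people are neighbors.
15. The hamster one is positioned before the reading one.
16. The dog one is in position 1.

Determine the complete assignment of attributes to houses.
Solution:

House | Pet | Hobby | Drink | Job | Color
-----------------------------------------
  1   | dog | cooking | coffee | chef | brown
  2   | parrot | gardening | juice | pilot | orange
  3   | cat | hiking | tea | plumber | gray
  4   | hamster | painting | smoothie | nurse | black
  5   | rabbit | reading | soda | writer | white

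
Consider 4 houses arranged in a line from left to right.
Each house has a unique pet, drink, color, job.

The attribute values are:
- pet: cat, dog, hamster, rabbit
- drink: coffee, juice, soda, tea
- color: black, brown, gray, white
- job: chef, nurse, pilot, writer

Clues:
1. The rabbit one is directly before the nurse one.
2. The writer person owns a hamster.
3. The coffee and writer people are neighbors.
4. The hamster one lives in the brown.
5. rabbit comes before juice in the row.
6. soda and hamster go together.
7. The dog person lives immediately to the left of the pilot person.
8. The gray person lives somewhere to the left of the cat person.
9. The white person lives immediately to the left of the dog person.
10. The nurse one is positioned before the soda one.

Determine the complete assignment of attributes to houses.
Solution:

House | Pet | Drink | Color | Job
---------------------------------
  1   | rabbit | tea | white | chef
  2   | dog | juice | gray | nurse
  3   | cat | coffee | black | pilot
  4   | hamster | soda | brown | writer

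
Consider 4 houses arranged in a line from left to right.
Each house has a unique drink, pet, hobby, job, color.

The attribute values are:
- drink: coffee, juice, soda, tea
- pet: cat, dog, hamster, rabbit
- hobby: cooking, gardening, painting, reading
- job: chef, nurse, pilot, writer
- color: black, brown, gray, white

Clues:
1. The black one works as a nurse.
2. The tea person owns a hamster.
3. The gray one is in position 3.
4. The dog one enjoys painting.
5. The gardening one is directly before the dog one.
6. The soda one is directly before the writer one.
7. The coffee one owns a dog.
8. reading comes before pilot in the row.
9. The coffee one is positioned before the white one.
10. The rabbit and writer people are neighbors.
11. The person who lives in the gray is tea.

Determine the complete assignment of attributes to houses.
Solution:

House | Drink | Pet | Hobby | Job | Color
-----------------------------------------
  1   | soda | rabbit | gardening | nurse | black
  2   | coffee | dog | painting | writer | brown
  3   | tea | hamster | reading | chef | gray
  4   | juice | cat | cooking | pilot | white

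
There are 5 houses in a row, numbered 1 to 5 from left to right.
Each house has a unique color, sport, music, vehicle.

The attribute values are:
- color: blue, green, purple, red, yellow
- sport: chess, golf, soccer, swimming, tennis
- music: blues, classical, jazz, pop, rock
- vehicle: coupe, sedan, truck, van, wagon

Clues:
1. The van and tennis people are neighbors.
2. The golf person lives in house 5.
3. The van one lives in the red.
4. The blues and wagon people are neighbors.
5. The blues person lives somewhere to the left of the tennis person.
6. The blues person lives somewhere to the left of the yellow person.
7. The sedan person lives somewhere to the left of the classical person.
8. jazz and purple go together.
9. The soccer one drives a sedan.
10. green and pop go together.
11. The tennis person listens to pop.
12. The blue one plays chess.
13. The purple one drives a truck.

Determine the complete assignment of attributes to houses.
Solution:

House | Color | Sport | Music | Vehicle
---------------------------------------
  1   | red | swimming | blues | van
  2   | green | tennis | pop | wagon
  3   | yellow | soccer | rock | sedan
  4   | blue | chess | classical | coupe
  5   | purple | golf | jazz | truck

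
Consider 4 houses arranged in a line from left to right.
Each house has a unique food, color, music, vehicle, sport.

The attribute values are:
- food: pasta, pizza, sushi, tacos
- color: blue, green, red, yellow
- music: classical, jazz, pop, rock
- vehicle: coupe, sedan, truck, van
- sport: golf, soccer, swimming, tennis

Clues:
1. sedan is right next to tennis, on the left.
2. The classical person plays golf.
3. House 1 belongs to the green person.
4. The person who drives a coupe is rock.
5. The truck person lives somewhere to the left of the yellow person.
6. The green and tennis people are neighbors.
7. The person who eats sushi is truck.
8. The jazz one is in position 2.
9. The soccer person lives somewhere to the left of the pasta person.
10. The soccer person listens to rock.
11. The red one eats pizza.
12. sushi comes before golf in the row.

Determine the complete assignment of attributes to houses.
Solution:

House | Food | Color | Music | Vehicle | Sport
----------------------------------------------
  1   | tacos | green | pop | sedan | swimming
  2   | sushi | blue | jazz | truck | tennis
  3   | pizza | red | rock | coupe | soccer
  4   | pasta | yellow | classical | van | golf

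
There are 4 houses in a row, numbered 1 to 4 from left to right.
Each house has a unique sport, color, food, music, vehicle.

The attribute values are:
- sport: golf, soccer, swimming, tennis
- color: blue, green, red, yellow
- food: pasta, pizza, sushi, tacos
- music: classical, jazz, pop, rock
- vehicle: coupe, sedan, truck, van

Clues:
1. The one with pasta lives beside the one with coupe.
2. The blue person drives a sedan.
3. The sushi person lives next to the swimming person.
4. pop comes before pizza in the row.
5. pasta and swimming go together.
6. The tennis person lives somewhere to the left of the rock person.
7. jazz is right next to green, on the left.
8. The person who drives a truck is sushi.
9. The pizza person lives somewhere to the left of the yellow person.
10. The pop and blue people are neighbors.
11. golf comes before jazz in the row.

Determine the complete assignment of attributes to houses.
Solution:

House | Sport | Color | Food | Music | Vehicle
----------------------------------------------
  1   | golf | red | sushi | pop | truck
  2   | swimming | blue | pasta | jazz | sedan
  3   | tennis | green | pizza | classical | coupe
  4   | soccer | yellow | tacos | rock | van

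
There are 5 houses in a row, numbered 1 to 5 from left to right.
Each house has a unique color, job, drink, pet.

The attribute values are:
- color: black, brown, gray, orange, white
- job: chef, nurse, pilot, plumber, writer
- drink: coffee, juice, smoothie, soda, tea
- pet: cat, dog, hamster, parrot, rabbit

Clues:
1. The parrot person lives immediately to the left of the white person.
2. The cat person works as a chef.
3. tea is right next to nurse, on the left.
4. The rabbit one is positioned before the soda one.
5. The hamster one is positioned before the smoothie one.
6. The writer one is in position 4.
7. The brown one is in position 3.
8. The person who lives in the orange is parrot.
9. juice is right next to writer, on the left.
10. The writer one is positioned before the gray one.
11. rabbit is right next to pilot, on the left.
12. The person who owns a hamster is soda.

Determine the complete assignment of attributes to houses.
Solution:

House | Color | Job | Drink | Pet
---------------------------------
  1   | orange | plumber | tea | parrot
  2   | white | nurse | coffee | rabbit
  3   | brown | pilot | juice | dog
  4   | black | writer | soda | hamster
  5   | gray | chef | smoothie | cat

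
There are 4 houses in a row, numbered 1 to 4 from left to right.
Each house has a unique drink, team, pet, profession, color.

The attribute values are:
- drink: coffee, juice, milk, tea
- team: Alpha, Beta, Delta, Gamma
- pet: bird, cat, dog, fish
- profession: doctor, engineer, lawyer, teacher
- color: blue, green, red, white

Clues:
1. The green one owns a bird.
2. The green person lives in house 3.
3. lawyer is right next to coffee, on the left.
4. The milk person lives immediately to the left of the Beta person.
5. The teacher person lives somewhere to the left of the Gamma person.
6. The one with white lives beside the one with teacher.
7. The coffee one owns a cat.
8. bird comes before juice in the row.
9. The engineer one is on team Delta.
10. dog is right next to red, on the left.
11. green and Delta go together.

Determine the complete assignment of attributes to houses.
Solution:

House | Drink | Team | Pet | Profession | Color
-----------------------------------------------
  1   | milk | Alpha | dog | lawyer | white
  2   | coffee | Beta | cat | teacher | red
  3   | tea | Delta | bird | engineer | green
  4   | juice | Gamma | fish | doctor | blue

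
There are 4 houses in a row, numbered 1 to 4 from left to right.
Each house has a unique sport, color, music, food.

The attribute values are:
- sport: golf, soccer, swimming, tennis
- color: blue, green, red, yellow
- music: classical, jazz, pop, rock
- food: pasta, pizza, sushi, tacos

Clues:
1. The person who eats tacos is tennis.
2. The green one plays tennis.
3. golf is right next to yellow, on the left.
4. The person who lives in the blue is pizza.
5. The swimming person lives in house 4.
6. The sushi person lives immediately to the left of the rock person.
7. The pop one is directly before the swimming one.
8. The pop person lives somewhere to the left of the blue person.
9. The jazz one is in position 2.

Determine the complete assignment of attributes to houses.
Solution:

House | Sport | Color | Music | Food
------------------------------------
  1   | tennis | green | classical | tacos
  2   | golf | red | jazz | pasta
  3   | soccer | yellow | pop | sushi
  4   | swimming | blue | rock | pizza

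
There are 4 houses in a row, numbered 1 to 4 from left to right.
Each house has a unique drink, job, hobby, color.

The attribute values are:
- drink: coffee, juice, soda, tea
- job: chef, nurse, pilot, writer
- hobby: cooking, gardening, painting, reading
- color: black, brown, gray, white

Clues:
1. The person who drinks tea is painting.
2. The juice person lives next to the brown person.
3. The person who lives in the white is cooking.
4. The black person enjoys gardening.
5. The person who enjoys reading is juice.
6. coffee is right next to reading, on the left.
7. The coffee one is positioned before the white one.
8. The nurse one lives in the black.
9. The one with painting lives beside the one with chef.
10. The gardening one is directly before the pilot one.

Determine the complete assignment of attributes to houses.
Solution:

House | Drink | Job | Hobby | Color
-----------------------------------
  1   | coffee | nurse | gardening | black
  2   | juice | pilot | reading | gray
  3   | tea | writer | painting | brown
  4   | soda | chef | cooking | white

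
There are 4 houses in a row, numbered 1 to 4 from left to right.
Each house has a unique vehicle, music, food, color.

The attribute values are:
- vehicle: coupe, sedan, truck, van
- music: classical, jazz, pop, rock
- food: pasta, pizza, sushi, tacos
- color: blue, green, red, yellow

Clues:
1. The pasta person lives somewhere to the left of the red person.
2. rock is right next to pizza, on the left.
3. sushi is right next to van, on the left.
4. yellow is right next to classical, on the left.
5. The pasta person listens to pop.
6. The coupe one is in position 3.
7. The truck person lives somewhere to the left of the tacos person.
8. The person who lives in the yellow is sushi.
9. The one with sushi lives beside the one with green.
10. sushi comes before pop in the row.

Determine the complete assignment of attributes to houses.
Solution:

House | Vehicle | Music | Food | Color
--------------------------------------
  1   | truck | rock | sushi | yellow
  2   | van | classical | pizza | green
  3   | coupe | pop | pasta | blue
  4   | sedan | jazz | tacos | red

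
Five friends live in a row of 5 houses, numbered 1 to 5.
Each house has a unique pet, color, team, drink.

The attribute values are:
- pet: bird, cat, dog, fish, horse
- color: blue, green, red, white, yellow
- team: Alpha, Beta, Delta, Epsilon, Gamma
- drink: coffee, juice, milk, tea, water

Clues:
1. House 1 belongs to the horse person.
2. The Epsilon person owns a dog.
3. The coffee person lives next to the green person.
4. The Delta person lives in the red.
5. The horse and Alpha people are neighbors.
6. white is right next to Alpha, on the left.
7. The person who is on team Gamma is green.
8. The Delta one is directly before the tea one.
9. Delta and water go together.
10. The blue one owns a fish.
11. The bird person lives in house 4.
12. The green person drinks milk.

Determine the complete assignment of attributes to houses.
Solution:

House | Pet | Color | Team | Drink
----------------------------------
  1   | horse | white | Beta | juice
  2   | fish | blue | Alpha | coffee
  3   | cat | green | Gamma | milk
  4   | bird | red | Delta | water
  5   | dog | yellow | Epsilon | tea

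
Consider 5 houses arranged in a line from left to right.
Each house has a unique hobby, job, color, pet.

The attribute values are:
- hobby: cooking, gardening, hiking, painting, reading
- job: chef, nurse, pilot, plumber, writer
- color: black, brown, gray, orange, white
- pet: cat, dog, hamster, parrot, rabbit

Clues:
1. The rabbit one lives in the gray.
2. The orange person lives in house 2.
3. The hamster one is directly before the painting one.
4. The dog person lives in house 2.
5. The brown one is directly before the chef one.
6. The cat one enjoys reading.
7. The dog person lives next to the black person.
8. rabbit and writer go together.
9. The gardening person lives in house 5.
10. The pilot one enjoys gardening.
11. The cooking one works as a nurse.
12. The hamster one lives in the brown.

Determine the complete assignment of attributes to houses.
Solution:

House | Hobby | Job | Color | Pet
---------------------------------
  1   | cooking | nurse | brown | hamster
  2   | painting | chef | orange | dog
  3   | reading | plumber | black | cat
  4   | hiking | writer | gray | rabbit
  5   | gardening | pilot | white | parrot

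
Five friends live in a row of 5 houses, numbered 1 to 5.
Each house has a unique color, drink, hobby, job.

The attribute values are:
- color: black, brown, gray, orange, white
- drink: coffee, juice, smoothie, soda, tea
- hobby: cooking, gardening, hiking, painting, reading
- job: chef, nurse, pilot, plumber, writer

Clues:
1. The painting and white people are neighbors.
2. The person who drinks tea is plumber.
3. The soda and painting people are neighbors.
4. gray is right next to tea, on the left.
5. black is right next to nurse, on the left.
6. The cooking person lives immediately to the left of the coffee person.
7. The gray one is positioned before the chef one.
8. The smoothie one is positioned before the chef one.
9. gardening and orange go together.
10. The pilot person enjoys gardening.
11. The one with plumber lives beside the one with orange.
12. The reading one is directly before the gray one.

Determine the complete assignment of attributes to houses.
Solution:

House | Color | Drink | Hobby | Job
-----------------------------------
  1   | black | soda | reading | writer
  2   | gray | smoothie | painting | nurse
  3   | white | tea | cooking | plumber
  4   | orange | coffee | gardening | pilot
  5   | brown | juice | hiking | chef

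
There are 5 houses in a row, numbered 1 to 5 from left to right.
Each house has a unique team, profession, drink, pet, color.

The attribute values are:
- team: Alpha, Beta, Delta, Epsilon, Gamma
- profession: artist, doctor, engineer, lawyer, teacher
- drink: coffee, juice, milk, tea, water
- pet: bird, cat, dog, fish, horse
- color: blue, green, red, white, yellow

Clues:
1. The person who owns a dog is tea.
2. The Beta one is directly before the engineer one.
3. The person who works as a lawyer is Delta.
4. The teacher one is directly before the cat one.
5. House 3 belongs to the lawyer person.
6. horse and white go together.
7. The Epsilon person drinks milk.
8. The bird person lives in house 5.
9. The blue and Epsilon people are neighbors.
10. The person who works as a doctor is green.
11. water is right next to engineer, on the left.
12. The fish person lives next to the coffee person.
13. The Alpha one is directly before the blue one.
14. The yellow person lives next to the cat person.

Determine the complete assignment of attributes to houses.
Solution:

House | Team | Profession | Drink | Pet | Color
-----------------------------------------------
  1   | Beta | teacher | water | fish | yellow
  2   | Alpha | engineer | coffee | cat | red
  3   | Delta | lawyer | tea | dog | blue
  4   | Epsilon | artist | milk | horse | white
  5   | Gamma | doctor | juice | bird | green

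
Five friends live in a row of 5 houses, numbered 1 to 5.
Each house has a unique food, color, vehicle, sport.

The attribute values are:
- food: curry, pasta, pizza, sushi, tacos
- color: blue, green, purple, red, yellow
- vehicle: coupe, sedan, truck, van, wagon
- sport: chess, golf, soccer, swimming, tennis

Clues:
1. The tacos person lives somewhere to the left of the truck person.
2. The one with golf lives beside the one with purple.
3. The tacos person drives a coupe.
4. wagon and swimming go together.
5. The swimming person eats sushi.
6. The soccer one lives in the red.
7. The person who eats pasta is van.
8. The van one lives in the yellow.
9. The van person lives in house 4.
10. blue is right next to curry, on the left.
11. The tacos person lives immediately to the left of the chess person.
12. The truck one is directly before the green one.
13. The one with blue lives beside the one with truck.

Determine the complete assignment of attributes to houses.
Solution:

House | Food | Color | Vehicle | Sport
--------------------------------------
  1   | tacos | blue | coupe | golf
  2   | curry | purple | truck | chess
  3   | sushi | green | wagon | swimming
  4   | pasta | yellow | van | tennis
  5   | pizza | red | sedan | soccer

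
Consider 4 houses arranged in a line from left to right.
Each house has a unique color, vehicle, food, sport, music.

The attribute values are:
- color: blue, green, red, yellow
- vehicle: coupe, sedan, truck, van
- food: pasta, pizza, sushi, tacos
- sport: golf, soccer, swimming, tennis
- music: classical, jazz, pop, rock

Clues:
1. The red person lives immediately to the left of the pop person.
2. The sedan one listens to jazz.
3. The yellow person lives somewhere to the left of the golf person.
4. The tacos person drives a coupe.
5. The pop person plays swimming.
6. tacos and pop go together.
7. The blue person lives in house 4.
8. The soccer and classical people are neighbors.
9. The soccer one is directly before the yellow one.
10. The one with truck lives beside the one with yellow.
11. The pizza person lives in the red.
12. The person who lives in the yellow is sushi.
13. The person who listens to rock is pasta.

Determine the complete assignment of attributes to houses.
Solution:

House | Color | Vehicle | Food | Sport | Music
----------------------------------------------
  1   | green | truck | pasta | soccer | rock
  2   | yellow | van | sushi | tennis | classical
  3   | red | sedan | pizza | golf | jazz
  4   | blue | coupe | tacos | swimming | pop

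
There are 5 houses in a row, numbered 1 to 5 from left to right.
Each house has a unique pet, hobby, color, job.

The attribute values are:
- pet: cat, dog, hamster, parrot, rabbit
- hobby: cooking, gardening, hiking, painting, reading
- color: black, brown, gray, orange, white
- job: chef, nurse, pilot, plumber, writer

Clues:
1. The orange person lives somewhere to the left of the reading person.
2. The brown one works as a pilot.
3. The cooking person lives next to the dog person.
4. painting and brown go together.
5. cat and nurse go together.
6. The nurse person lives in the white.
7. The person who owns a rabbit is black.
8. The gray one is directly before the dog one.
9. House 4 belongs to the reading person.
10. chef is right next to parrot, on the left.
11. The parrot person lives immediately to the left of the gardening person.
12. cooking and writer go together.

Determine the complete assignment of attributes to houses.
Solution:

House | Pet | Hobby | Color | Job
---------------------------------
  1   | rabbit | hiking | black | chef
  2   | parrot | cooking | gray | writer
  3   | dog | gardening | orange | plumber
  4   | cat | reading | white | nurse
  5   | hamster | painting | brown | pilot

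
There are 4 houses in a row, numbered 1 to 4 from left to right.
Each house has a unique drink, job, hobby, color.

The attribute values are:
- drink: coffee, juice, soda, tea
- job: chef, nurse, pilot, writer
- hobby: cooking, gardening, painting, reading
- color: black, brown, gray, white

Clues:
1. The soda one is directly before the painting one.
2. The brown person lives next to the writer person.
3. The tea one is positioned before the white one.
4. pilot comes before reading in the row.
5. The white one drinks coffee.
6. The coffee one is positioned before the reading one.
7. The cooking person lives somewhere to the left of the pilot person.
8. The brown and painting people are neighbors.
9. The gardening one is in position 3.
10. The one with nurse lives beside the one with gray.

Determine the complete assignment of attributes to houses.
Solution:

House | Drink | Job | Hobby | Color
-----------------------------------
  1   | soda | nurse | cooking | brown
  2   | tea | writer | painting | gray
  3   | coffee | pilot | gardening | white
  4   | juice | chef | reading | black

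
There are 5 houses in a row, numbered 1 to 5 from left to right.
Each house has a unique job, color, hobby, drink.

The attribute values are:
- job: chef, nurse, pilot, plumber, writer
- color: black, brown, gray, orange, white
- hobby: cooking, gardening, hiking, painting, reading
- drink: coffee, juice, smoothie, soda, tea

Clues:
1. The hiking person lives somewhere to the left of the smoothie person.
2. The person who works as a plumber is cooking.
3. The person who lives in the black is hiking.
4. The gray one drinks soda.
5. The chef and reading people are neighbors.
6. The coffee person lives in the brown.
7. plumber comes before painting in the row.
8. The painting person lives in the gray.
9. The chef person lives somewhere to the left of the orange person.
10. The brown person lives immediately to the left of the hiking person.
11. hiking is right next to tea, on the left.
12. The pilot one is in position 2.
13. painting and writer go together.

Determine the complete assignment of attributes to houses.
Solution:

House | Job | Color | Hobby | Drink
-----------------------------------
  1   | plumber | brown | cooking | coffee
  2   | pilot | black | hiking | juice
  3   | chef | white | gardening | tea
  4   | nurse | orange | reading | smoothie
  5   | writer | gray | painting | soda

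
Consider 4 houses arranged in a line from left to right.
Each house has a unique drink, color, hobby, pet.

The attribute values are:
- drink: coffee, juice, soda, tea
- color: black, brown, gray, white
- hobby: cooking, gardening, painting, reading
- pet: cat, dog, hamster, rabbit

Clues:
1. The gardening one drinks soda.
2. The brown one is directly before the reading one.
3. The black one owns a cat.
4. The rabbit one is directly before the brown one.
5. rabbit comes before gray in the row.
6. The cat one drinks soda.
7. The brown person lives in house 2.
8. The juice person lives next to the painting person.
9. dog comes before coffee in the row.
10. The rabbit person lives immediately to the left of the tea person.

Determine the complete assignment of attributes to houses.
Solution:

House | Drink | Color | Hobby | Pet
-----------------------------------
  1   | juice | white | cooking | rabbit
  2   | tea | brown | painting | dog
  3   | coffee | gray | reading | hamster
  4   | soda | black | gardening | cat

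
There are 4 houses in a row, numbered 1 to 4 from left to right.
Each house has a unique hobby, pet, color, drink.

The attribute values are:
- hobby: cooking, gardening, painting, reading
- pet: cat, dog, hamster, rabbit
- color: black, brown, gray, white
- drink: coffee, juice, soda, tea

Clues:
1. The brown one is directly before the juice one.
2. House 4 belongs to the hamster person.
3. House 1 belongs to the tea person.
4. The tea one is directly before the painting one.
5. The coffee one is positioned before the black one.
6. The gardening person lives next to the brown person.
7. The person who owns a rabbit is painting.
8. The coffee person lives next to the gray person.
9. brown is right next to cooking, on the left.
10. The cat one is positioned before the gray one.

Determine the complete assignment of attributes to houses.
Solution:

House | Hobby | Pet | Color | Drink
-----------------------------------
  1   | gardening | cat | white | tea
  2   | painting | rabbit | brown | coffee
  3   | cooking | dog | gray | juice
  4   | reading | hamster | black | soda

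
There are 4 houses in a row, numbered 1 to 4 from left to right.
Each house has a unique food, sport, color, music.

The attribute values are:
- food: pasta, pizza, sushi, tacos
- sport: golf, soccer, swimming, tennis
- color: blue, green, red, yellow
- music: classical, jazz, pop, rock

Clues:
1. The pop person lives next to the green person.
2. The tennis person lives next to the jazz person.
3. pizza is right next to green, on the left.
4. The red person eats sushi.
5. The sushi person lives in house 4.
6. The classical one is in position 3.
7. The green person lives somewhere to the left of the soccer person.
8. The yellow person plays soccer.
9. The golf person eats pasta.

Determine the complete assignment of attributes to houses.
Solution:

House | Food | Sport | Color | Music
------------------------------------
  1   | pizza | tennis | blue | pop
  2   | pasta | golf | green | jazz
  3   | tacos | soccer | yellow | classical
  4   | sushi | swimming | red | rock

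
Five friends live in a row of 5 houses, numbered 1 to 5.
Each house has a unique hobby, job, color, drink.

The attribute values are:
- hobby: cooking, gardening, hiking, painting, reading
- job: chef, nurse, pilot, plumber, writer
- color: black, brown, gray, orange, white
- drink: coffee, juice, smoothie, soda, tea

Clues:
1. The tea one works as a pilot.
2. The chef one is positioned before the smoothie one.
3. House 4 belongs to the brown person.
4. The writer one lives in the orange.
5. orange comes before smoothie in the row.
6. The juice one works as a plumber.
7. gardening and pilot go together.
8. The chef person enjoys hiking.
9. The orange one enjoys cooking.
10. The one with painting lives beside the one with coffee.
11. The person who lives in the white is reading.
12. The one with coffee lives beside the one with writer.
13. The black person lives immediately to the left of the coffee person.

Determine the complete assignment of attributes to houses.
Solution:

House | Hobby | Job | Color | Drink
-----------------------------------
  1   | painting | plumber | black | juice
  2   | hiking | chef | gray | coffee
  3   | cooking | writer | orange | soda
  4   | gardening | pilot | brown | tea
  5   | reading | nurse | white | smoothie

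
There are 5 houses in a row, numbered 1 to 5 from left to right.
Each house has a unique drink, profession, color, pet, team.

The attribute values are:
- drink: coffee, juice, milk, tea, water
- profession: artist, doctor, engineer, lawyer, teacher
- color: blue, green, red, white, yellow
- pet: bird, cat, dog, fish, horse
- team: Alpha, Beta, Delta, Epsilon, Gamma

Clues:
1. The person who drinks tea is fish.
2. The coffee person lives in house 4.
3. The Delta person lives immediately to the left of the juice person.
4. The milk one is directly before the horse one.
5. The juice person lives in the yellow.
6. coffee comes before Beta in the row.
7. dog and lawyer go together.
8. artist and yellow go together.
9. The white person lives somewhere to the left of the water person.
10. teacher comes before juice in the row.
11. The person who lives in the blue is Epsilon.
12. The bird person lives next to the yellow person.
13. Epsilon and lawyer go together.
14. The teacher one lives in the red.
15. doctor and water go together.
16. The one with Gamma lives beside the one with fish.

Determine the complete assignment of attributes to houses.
Solution:

House | Drink | Profession | Color | Pet | Team
-----------------------------------------------
  1   | milk | teacher | red | bird | Delta
  2   | juice | artist | yellow | horse | Gamma
  3   | tea | engineer | white | fish | Alpha
  4   | coffee | lawyer | blue | dog | Epsilon
  5   | water | doctor | green | cat | Beta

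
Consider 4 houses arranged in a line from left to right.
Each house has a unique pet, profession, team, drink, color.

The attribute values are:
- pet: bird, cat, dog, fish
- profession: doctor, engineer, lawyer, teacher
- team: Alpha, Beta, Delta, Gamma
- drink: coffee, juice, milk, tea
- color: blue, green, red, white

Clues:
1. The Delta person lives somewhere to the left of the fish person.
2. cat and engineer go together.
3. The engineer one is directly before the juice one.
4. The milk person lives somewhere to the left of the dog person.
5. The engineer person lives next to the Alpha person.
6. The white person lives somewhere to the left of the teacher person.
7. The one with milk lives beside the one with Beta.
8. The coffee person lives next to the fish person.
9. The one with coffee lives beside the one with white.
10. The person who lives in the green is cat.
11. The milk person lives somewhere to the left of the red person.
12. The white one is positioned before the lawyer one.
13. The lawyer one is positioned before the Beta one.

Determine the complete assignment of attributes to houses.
Solution:

House | Pet | Profession | Team | Drink | Color
-----------------------------------------------
  1   | cat | engineer | Delta | coffee | green
  2   | fish | doctor | Alpha | juice | white
  3   | bird | lawyer | Gamma | milk | blue
  4   | dog | teacher | Beta | tea | red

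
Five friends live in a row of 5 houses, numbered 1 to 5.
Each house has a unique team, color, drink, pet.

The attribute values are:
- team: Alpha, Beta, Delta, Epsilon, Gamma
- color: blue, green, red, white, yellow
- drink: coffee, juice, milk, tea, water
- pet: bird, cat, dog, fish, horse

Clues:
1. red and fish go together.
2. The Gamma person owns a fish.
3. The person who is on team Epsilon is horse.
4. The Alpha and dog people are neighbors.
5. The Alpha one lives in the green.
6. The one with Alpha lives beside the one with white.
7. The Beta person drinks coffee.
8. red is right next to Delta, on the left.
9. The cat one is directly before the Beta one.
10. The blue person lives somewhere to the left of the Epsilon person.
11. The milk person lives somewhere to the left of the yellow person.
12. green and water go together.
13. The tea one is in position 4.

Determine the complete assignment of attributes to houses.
Solution:

House | Team | Color | Drink | Pet
----------------------------------
  1   | Alpha | green | water | cat
  2   | Beta | white | coffee | dog
  3   | Gamma | red | milk | fish
  4   | Delta | blue | tea | bird
  5   | Epsilon | yellow | juice | horse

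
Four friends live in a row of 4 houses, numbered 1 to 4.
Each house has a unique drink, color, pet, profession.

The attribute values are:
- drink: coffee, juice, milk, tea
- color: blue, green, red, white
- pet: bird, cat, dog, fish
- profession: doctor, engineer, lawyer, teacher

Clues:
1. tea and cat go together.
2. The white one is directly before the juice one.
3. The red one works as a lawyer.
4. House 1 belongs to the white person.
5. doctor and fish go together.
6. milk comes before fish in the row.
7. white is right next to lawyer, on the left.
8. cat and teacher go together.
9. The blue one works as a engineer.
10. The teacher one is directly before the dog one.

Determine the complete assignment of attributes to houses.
Solution:

House | Drink | Color | Pet | Profession
----------------------------------------
  1   | tea | white | cat | teacher
  2   | juice | red | dog | lawyer
  3   | milk | blue | bird | engineer
  4   | coffee | green | fish | doctor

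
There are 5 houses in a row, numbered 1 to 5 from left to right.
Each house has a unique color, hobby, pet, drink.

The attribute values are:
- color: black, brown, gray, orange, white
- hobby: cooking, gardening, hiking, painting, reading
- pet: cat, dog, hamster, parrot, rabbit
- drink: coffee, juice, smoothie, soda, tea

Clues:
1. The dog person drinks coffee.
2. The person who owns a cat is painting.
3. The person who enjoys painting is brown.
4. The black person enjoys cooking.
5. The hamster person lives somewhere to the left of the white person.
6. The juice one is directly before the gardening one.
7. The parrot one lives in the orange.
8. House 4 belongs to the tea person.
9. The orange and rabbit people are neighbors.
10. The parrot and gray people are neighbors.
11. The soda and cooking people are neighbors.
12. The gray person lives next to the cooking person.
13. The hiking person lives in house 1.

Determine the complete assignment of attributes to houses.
Solution:

House | Color | Hobby | Pet | Drink
-----------------------------------
  1   | orange | hiking | parrot | juice
  2   | gray | gardening | rabbit | soda
  3   | black | cooking | hamster | smoothie
  4   | brown | painting | cat | tea
  5   | white | reading | dog | coffee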